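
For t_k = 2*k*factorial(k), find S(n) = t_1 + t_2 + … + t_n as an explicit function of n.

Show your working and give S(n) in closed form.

S(n) = 2*factorial(n + 1) - 2

r(k) = (k + 1)**2/k after simplifying.
Gosper form: A/B · C(k+1)/C(k) with A=k + 1, B=1, C=k.
f must satisfy (k + 1)·f(k+1) − (1)·f(k) = k.
Bound: deg f ≤ 0.
Solve for f: f(k) = 1 (degree 0 ≤ 0).
R(k) = B(k−1)·f(k)/C(k) = 1/k; s_k = R·t_k = 2*factorial(k).
Verify: 2*k*factorial(k) matches t_k.
Σ_(k=1)^n t_k = s_(n+1) − s_(1) = (2*factorial(n + 1)) − (2), i.e. 2*factorial(n + 1) - 2.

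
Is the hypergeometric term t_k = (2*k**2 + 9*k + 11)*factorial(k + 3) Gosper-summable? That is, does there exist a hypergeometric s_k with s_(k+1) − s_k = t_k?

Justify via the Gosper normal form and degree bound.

Yes. s_k = (2*k + 1)*factorial(k + 3).

The ratio is (k + 4)*(9*k + 2*(k + 1)**2 + 20)/(2*k**2 + 9*k + 11).
Take A(k)=k + 4, B(k)=1, C(k)=k**2 + 9*k/2 + 11/2.
Solve (k + 4)·f(k+1) − (1)·f(k) = k**2 + 9*k/2 + 11/2.
deg f ≤ 1 (via 1,0,2).
Match coefficients ⇒ f(k) = (2*k + 1)/2.
R(k) = B(k−1)·f(k)/C(k) = (2*k + 1)/(2*k**2 + 9*k + 11); s_k = R·t_k = (2*k + 1)*factorial(k + 3).
s_(k+1) − s_k = (2*k**2 + 9*k + 11)*factorial(k + 3) = t_k.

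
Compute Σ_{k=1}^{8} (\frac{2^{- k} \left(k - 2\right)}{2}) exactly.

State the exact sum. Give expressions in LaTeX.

The ratio is (k - 1)/(2*(k - 2)).
So A=1/2 and B=1, with C=k - 2.
Need (1/2)·f(k+1) − (1)·f(k) = k - 2.
Bound: deg f ≤ 1.
Coefficient equations give f(k) = -2*(k - 1).
Then R = B(k−1)f/C = -2*(k - 1)/(k - 2), so s_k = R(k)·t_k = (1 - k)/2**k.
s_(k+1) − s_k = (k - 2)/(2*2**k) = t_k.
Sum = s_(9) − s_(1); s_(9) = -1/64, s_(1) = 0 ⇒ -1/64.

Σ = -1/64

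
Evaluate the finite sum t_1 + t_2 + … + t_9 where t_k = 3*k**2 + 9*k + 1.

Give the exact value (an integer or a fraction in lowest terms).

Σ = 1269

Compute t_(k+1)/t_k: get (3*k**2 + 15*k + 13)/(3*k**2 + 9*k + 1).
Normal form (A,B,C) = (1, 1, k**2 + 3*k + 1/3).
f must satisfy (1)·f(k+1) − (1)·f(k) = k**2 + 3*k + 1/3.
deg f ≤ 3 (via 0,0,2).
Solve for f: f(k) = k*(k**2 + 3*k - 3)/3 (degree 3 ≤ 3).
Certificate R = B(k−1)f/C = k*(k**2 + 3*k - 3)/(3*k**2 + 9*k + 1) gives s_k = k*(k**2 + 3*k - 3).
Δs = 3*k**2 + 9*k + 1, as required.
Telescoping: Σ = s_(10) − s_(1) = 1270 − (1) = 1269.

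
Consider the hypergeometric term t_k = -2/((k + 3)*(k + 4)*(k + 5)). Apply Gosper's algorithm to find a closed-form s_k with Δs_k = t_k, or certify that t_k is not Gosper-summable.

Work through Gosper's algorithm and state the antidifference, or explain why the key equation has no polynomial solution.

s_k = k*(-k - 7)/(12*(k + 3)*(k + 4))

t_(k+1)/t_k = (k + 3)/(k + 6).
Gosper form: A/B · C(k+1)/C(k) with A=k + 3, B=k + 6, C=1.
Key eq: (k + 3)·f(k+1) = (k + 5)·f(k) + (1).
Bound: deg f ≤ 2.
Match coefficients ⇒ f(k) = k*(k + 7)/24.
Then R = B(k−1)f/C = k*(k + 5)*(k + 7)/24, so s_k = R(k)·t_k = k*(-k - 7)/(12*(k + 3)*(k + 4)).
Δs = -2/(k**3 + 12*k**2 + 47*k + 60), as required.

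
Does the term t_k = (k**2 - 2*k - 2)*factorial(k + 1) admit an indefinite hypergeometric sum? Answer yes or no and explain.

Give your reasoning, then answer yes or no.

Yes. s_k = (k - 4)*factorial(k + 1).

Ratio r(k) = (k + 2)*(2*k - (k + 1)**2 + 4)/(-k**2 + 2*k + 2).
Gosper form: A/B · C(k+1)/C(k) with A=k + 2, B=1, C=k**2 - 2*k - 2.
Key eq: (k + 2)·f(k+1) = (1)·f(k) + (k**2 - 2*k - 2).
d = 1 from the (1,0,2) case.
Solving with deg f ≤ 1: f(k) = k - 4.
So s_k = (B(k−1)f/C)·t_k = ((k - 4)/(k**2 - 2*k - 2))·t_k = (k - 4)*factorial(k + 1).
Check: Δs_k = (k**2 - 2*k - 2)*factorial(k + 1). ✓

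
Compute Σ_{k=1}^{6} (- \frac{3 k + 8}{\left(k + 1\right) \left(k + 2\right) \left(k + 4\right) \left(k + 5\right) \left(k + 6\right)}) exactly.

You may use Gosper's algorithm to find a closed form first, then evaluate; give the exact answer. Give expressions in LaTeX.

t_(k+1)/t_k = (k + 1)*(k + 4)*(3*k + 11)/((k + 3)*(k + 7)*(3*k + 8)).
Factor: A=k + 1; B=k + 7; C=k**2 + 17*k/3 + 8.
Key eq: (k + 1)·f(k+1) = (k + 6)·f(k) + (k**2 + 17*k/3 + 8).
From deg A=1, deg B=1, deg C=2: d=5.
A polynomial solution: f(k) = k*(k + 2)*(k + 3)*(k**2 + 10*k + 29)/60.
Get s_k = R·t_k = k*(-k**2 - 10*k - 29)/(20*(k**3 + 10*k**2 + 29*k + 20)) with R(k) = B(k−1)f(k)/C(k) = k*(k + 2)*(k + 6)*(k**2 + 10*k + 29)/(20*(3*k + 8)).
s_(k+1) − s_k = (-3*k - 8)/(k**5 + 18*k**4 + 121*k**3 + 372*k**2 + 508*k + 240) = t_k.
Sum = s_(7) − s_(1); s_(7) = -259/5280, s_(1) = -1/30 ⇒ -83/5280.

Σ = -83/5280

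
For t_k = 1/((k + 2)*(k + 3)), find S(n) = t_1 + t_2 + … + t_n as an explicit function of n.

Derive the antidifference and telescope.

Step 1: r(k) = (k + 2)/(k + 4).
Gosper form: A/B · C(k+1)/C(k) with A=k + 2, B=k + 4, C=1.
Need (k + 2)·f(k+1) − (k + 3)·f(k) = 1.
d = 1 from the (1,1,0) case.
Coefficient equations give f(k) = k/2.
So s_k = (B(k−1)f/C)·t_k = (k*(k + 3)/2)·t_k = k/(2*(k + 2)).
Δs = 1/(k**2 + 5*k + 6), as required.
Telescope: S(n) = s_(n+1) − s_(1) = (n + 1)/(2*(n + 3)) − (1/6) = n/(3*(n + 3)).

S(n) = n/(3*(n + 3))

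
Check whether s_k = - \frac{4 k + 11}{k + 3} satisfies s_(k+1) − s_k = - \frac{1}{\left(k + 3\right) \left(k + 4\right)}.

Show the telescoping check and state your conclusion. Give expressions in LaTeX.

Valid: the claim telescopes to t_k.

s_(k+1) = (-4*k - 15)/(k + 4)
s_(k+1) − s_k = -1/(k**2 + 7*k + 12)
(s_(k+1) − s_k) − t_k = 0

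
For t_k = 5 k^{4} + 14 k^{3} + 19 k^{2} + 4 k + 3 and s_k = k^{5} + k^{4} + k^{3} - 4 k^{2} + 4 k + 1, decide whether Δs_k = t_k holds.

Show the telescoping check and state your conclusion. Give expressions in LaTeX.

valid; difference matches t_k

s_(k+1) = k**5 + 6*k**4 + 15*k**3 + 15*k**2 + 8*k + 4
s_(k+1) − s_k = 5*k**4 + 14*k**3 + 19*k**2 + 4*k + 3
(s_(k+1) − s_k) − t_k = 0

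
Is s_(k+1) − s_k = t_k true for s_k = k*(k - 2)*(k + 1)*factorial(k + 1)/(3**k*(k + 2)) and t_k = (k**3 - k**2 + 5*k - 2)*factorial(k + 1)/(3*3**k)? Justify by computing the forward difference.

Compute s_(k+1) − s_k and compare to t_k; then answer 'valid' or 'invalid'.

Invalid: residual -(k**4 + k**3 + 14*k - 4)*factorial(k + 1)/(3*3**k*(k + 2)*(k + 3)) ≠ 0.

s_(k+1) = (k - 1)*(k + 1)*(k + 2)*factorial(k + 2)/(3*3**k*(k + 3))
s_(k+1) − s_k = (k + 1)*(k**4 + 2*k**3 + 3*k**2 + 14*k - 8)*factorial(k + 1)/(3*3**k*(k + 2)*(k + 3))
(s_(k+1) − s_k) − t_k = -(k**4 + k**3 + 14*k - 4)*factorial(k + 1)/(3*3**k*(k + 2)*(k + 3))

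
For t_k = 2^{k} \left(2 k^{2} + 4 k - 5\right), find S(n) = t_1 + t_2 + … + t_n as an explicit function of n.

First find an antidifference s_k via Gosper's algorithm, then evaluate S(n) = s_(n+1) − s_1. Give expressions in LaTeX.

r(k) = 2*(2*k**2 + 8*k + 1)/(2*k**2 + 4*k - 5) after simplifying.
So A=2 and B=1, with C=k**2 + 2*k - 5/2.
f must satisfy (2)·f(k+1) − (1)·f(k) = k**2 + 2*k - 5/2.
Degrees (0,0,2) ⇒ d ≤ 2.
Coefficient equations give f(k) = (2*k**2 - 4*k - 1)/2.
Get s_k = R·t_k = 2**k*(2*k**2 - 4*k - 1) with R(k) = B(k−1)f(k)/C(k) = (2*k**2 - 4*k - 1)/(2*k**2 + 4*k - 5).
Verify: 2**k*(2*k**2 + 4*k - 5) matches t_k.
Σ_(k=1)^n t_k = s_(n+1) − s_(1) = (2**(n + 1)*(2*n**2 - 3)) − (-6), i.e. 4*2**n*n**2 - 6*2**n + 6.

S(n) = 4 \cdot 2^{n} n^{2} - 6 \cdot 2^{n} + 6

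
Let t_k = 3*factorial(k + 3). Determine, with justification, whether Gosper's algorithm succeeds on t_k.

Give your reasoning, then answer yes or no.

Step 1: r(k) = k + 4.
Gosper form: A/B · C(k+1)/C(k) with A=k + 4, B=1, C=1.
f must satisfy (k + 4)·f(k+1) − (1)·f(k) = 1.
Bound: deg f ≤ -1.
deg f ≤ -1 is impossible — no certificate.

No; the degree bound rules out any f.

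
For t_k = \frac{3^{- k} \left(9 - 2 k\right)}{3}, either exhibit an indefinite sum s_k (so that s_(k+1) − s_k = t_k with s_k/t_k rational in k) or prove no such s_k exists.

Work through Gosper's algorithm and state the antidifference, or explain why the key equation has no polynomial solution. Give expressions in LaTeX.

Step 1: r(k) = (2*k - 7)/(3*(2*k - 9)).
Take A(k)=1/3, B(k)=1, C(k)=k - 9/2.
Key eq: (1/3)·f(k+1) = (1)·f(k) + (k - 9/2).
From deg A=0, deg B=0, deg C=1: d=1.
Solving with deg f ≤ 1: f(k) = -3*(k - 4)/2.
Certificate R = B(k−1)f/C = -3*(k - 4)/(2*k - 9) gives s_k = (k - 4)/3**k.
Verify: (9 - 2*k)/(3*3**k) matches t_k.

s_k = 3^{- k} \left(k - 4\right)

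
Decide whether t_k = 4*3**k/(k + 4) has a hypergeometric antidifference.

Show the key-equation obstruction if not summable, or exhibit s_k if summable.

No — t_k has no hypergeometric antidifference.

Step 1: r(k) = 3*(k + 4)/(k + 5).
So A=3*k + 12 and B=k + 5, with C=1.
f must satisfy (3*k + 12)·f(k+1) − (k + 4)·f(k) = 1.
Degrees (1,1,0) ⇒ d ≤ -1.
d = -1 < 0 ⇒ no nonzero polynomial f; not summable.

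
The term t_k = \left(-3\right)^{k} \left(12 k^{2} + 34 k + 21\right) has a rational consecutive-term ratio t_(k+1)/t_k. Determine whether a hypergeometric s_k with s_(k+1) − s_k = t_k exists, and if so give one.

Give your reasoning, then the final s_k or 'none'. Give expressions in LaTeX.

s_k = \left(-3\right)^{k} k \left(- 3 k - 4\right)

t_(k+1)/t_k = 3*(-12*k**2 - 58*k - 67)/(12*k**2 + 34*k + 21).
Normal form (A,B,C) = (-3, 1, k**2 + 17*k/6 + 7/4).
Key eq: (-3)·f(k+1) = (1)·f(k) + (k**2 + 17*k/6 + 7/4).
Bound: deg f ≤ 2.
Match coefficients ⇒ f(k) = -k*(3*k + 4)/12.
R(k) = B(k−1)·f(k)/C(k) = -k*(3*k + 4)/(12*k**2 + 34*k + 21); s_k = R·t_k = (-3)**k*k*(-3*k - 4).
s_(k+1) − s_k = (-3)**k*(12*k**2 + 34*k + 21) = t_k.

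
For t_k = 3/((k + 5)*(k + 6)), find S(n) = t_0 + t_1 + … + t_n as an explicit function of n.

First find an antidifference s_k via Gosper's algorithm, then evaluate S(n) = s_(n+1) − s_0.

Step 1: r(k) = (k + 5)/(k + 7).
Gosper form: A/B · C(k+1)/C(k) with A=k + 5, B=k + 7, C=1.
Key eq: (k + 5)·f(k+1) = (k + 6)·f(k) + (1).
d = 1 from the (1,1,0) case.
A polynomial solution: f(k) = k/5.
Certificate R = B(k−1)f/C = k*(k + 6)/5 gives s_k = 3*k/(5*(k + 5)).
Δs = 3/(k**2 + 11*k + 30), as required.
s_(n+1) = 3*(n + 1)/(5*(n + 6)) and s_(0) = 0, so S(n) = 3*(n + 1)/(5*(n + 6)).

S(n) = 3*(n + 1)/(5*(n + 6))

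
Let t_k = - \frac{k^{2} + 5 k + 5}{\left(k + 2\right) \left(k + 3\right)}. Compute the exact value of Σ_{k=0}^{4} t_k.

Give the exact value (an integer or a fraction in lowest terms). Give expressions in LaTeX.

Σ = -65/14

r(k) = (k + 2)*(5*k + (k + 1)**2 + 10)/((k + 4)*(k**2 + 5*k + 5)) after simplifying.
Factor: A=k + 2; B=k + 4; C=k**2 + 5*k + 5.
Solve (k + 2)·f(k+1) − (k + 3)·f(k) = k**2 + 5*k + 5.
Degrees (1,1,2) ⇒ d ≤ 2.
Solving with deg f ≤ 2: f(k) = k*(2*k + 3)/2.
So s_k = (B(k−1)f/C)·t_k = (k*(k + 3)*(2*k + 3)/(2*(k**2 + 5*k + 5)))·t_k = k*(-2*k - 3)/(2*(k + 2)).
s_(k+1) − s_k = (-k**2 - 5*k - 5)/(k**2 + 5*k + 6) = t_k.
Telescoping: Σ = s_(5) − s_(0) = -65/14 − (0) = -65/14.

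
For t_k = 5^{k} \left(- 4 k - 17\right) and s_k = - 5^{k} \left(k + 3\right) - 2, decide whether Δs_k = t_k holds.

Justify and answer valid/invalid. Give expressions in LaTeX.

s_(k+1) = -5*5**k*(k + 4) - 2
s_(k+1) − s_k = 5**k*(-4*k - 17)
(s_(k+1) − s_k) − t_k = 0

valid (s_(k+1) − s_k reduces to t_k)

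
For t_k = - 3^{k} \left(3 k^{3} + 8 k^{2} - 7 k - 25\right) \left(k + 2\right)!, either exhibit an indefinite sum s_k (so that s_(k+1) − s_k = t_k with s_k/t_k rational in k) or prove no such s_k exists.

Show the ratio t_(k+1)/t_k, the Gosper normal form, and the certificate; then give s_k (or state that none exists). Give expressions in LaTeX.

Ratio r(k) = 3*(3*k**4 + 26*k**3 + 69*k**2 + 33*k - 63)/(3*k**3 + 8*k**2 - 7*k - 25).
So A=3*k + 9 and B=1, with C=k**3 + 8*k**2/3 - 7*k/3 - 25/3.
Key eq: (3*k + 9)·f(k+1) = (1)·f(k) + (k**3 + 8*k**2/3 - 7*k/3 - 25/3).
Bound: deg f ≤ 2.
Coefficient equations give f(k) = (k**2 - 2*k - 2)/3.
Then R = B(k−1)f/C = (k**2 - 2*k - 2)/(3*k**3 + 8*k**2 - 7*k - 25), so s_k = R(k)·t_k = 3**k*(-k**2 + 2*k + 2)*factorial(k + 2).
Verify: -3**k*(3*k**3 + 8*k**2 - 7*k - 25)*factorial(k + 2) matches t_k.

s_k = 3^{k} \left(- k^{2} + 2 k + 2\right) \left(k + 2\right)!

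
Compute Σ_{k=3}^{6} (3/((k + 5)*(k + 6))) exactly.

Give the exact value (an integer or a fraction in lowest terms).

r(k) = (k + 5)/(k + 7) after simplifying.
Factor: A=k + 5; B=k + 7; C=1.
Solve (k + 5)·f(k+1) − (k + 6)·f(k) = 1.
From deg A=1, deg B=1, deg C=0: d=1.
Solve for f: f(k) = k/5 (degree 1 ≤ 1).
So s_k = (B(k−1)f/C)·t_k = (k*(k + 6)/5)·t_k = 3*k/(5*(k + 5)).
Δs = 3/(k**2 + 11*k + 30), as required.
Telescoping: Σ = s_(7) − s_(3) = 7/20 − (9/40) = 1/8.

Σ = 1/8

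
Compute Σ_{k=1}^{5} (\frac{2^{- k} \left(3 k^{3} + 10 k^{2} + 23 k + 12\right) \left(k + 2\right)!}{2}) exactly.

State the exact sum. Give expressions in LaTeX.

Σ = 71808

Compute t_(k+1)/t_k: get (3*k**4 + 28*k**3 + 109*k**2 + 204*k + 144)/(2*(3*k**3 + 10*k**2 + 23*k + 12)).
Factor: A=k/2 + 3/2; B=1; C=k**3 + 10*k**2/3 + 23*k/3 + 4.
f must satisfy (k/2 + 3/2)·f(k+1) − (1)·f(k) = k**3 + 10*k**2/3 + 23*k/3 + 4.
From deg A=1, deg B=0, deg C=3: d=2.
A polynomial solution: f(k) = 2*k*(3*k + 1)/3.
Certificate R = B(k−1)f/C = 2*k*(3*k + 1)/(3*k**3 + 10*k**2 + 23*k + 12) gives s_k = k*(3*k + 1)*factorial(k + 2)/2**k.
Check: Δs_k = (3*k**3 + 10*k**2 + 23*k + 12)*factorial(k + 2)/(2*2**k). ✓
Evaluate s at k=6 and k=1: 71820 and 12; difference 71808.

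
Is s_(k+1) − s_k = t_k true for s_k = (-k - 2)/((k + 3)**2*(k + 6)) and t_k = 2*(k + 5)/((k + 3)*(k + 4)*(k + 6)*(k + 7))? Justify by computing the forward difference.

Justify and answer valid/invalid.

Invalid: residual (-3*k**2 - 27*k - 58)/(k**6 + 27*k**5 + 297*k**4 + 1705*k**3 + 5394*k**2 + 8928*k + 6048) ≠ 0.

s_(k+1) = (-k - 3)/((k + 4)**2*(k + 7))
s_(k+1) − s_k = ((k + 2)*(k + 4)**2*(k + 7) - (k + 3)**3*(k + 6))/((k + 3)**2*(k + 4)**2*(k + 6)*(k + 7))
(s_(k+1) − s_k) − t_k = (-3*k**2 - 27*k - 58)/(k**6 + 27*k**5 + 297*k**4 + 1705*k**3 + 5394*k**2 + 8928*k + 6048)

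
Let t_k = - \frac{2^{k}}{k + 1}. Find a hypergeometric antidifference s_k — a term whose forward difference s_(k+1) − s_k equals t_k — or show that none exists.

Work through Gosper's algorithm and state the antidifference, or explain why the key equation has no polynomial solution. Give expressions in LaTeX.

none — t_k is not Gosper-summable

The ratio is 2*(k + 1)/(k + 2).
Normal form (A,B,C) = (2*k + 2, k + 2, 1).
Need (2*k + 2)·f(k+1) − (k + 1)·f(k) = 1.
Degrees (1,1,0) ⇒ d ≤ -1.
Negative degree bound (-1): no f exists, t_k not Gosper-summable.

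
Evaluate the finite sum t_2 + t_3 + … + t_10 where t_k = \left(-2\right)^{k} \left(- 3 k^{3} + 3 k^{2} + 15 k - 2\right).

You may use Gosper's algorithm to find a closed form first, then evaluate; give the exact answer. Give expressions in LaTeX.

Σ = -1923048

Ratio r(k) = 2*(-3*k**3 - 6*k**2 + 12*k + 13)/(3*k**3 - 3*k**2 - 15*k + 2).
A = -2, B = 1, C = k**3 - k**2 - 5*k + 2/3.
Key eq: (-2)·f(k+1) = (1)·f(k) + (k**3 - k**2 - 5*k + 2/3).
deg f ≤ 3 (via 0,0,3).
A polynomial solution: f(k) = -(k**3 - 3*k**2 - 3*k + 4)/3.
So s_k = (B(k−1)f/C)·t_k = (-(k**3 - 3*k**2 - 3*k + 4)/(3*k**3 - 3*k**2 - 15*k + 2))·t_k = (-2)**k*(k**3 - 3*k**2 - 3*k + 4).
s_(k+1) − s_k = (-2)**k*(-3*k**3 + 3*k**2 + 15*k - 2) = t_k.
Σ_(k=2)^(10) t_k = s_(11) − s_(2) = -1923072 − (-24) = -1923048.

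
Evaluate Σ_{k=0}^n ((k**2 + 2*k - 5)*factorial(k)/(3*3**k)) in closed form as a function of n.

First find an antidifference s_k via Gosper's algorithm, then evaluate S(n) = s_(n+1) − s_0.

S(n) = 3**(-n - 1)*(-3**(n + 2) + n**2*factorial(n) + 5*n*factorial(n) + 4*factorial(n))

Ratio r(k) = (k + 1)*(2*k + (k + 1)**2 - 3)/(3*(k**2 + 2*k - 5)).
Gosper form: A/B · C(k+1)/C(k) with A=k/3 + 1/3, B=1, C=k**2 + 2*k - 5.
Key eq: (k/3 + 1/3)·f(k+1) = (1)·f(k) + (k**2 + 2*k - 5).
d = 1 from the (1,0,2) case.
Solve for f: f(k) = 3*(k + 3) (degree 1 ≤ 1).
So s_k = (B(k−1)f/C)·t_k = (3*(k + 3)/(k**2 + 2*k - 5))·t_k = (k + 3)*factorial(k)/3**k.
Δs = (k**2 + 2*k - 5)*factorial(k)/(3*3**k), as required.
Σ_(k=0)^n t_k = s_(n+1) − s_(0) = (3**(-n - 1)*(n + 4)*factorial(n + 1)) − (3), i.e. 3**(-n - 1)*(-3**(n + 2) + n**2*factorial(n) + 5*n*factorial(n) + 4*factorial(n)).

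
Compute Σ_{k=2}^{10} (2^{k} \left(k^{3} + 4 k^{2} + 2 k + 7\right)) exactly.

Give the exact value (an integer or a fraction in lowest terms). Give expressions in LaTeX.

Σ = 2322396

Ratio r(k) = 2*(k**3 + 7*k**2 + 13*k + 14)/(k**3 + 4*k**2 + 2*k + 7).
Take A(k)=2, B(k)=1, C(k)=k**3 + 4*k**2 + 2*k + 7.
Need (2)·f(k+1) − (1)·f(k) = k**3 + 4*k**2 + 2*k + 7.
From deg A=0, deg B=0, deg C=3: d=3.
Match coefficients ⇒ f(k) = k**3 - 2*k**2 + 4*k + 1.
R(k) = B(k−1)·f(k)/C(k) = (k**3 - 2*k**2 + 4*k + 1)/(k**3 + 4*k**2 + 2*k + 7); s_k = R·t_k = 2**k*(k**3 - 2*k**2 + 4*k + 1).
Δs = 2**k*(k**3 + 4*k**2 + 2*k + 7), as required.
Evaluate s at k=11 and k=2: 2322432 and 36; difference 2322396.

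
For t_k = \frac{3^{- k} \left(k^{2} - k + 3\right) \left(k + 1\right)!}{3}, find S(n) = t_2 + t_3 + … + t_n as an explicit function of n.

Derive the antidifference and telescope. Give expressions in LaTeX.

Ratio r(k) = (k + 2)*(-k + (k + 1)**2 + 2)/(3*(k**2 - k + 3)).
A = k/3 + 2/3, B = 1, C = k**2 - k + 3.
f must satisfy (k/3 + 2/3)·f(k+1) − (1)·f(k) = k**2 - k + 3.
Bound: deg f ≤ 1.
Match coefficients ⇒ f(k) = 3*(k - 1).
Get s_k = R·t_k = (k - 1)*factorial(k + 1)/3**k with R(k) = B(k−1)f(k)/C(k) = 3*(k - 1)/(k**2 - k + 3).
s_(k+1) − s_k = (k**2 - k + 3)*factorial(k + 1)/(3*3**k) = t_k.
Evaluate: s_(n+1) = 3**(-n - 1)*n*factorial(n + 2); subtract s_(2) = 2/3 ⇒ S(n) = -2/3 + n*factorial(n + 2)/(3*3**n).

S(n) = - \frac{2}{3} + \frac{3^{- n} n \left(n + 2\right)!}{3}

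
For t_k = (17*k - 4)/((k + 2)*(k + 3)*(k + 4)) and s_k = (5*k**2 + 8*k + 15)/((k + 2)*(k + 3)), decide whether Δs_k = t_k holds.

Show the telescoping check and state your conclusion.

Valid — Δs_k = t_k.

s_(k+1) = (8*k + 5*(k + 1)**2 + 23)/((k + 3)*(k + 4))
s_(k+1) − s_k = (17*k - 4)/(k**3 + 9*k**2 + 26*k + 24)
(s_(k+1) − s_k) − t_k = 0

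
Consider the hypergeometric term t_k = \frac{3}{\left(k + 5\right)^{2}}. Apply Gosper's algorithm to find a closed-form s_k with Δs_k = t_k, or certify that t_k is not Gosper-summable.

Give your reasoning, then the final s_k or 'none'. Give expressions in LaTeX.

The ratio is (k + 5)**2/(k + 6)**2.
So A=k**2 + 10*k + 25 and B=k**2 + 12*k + 36, with C=1.
f must satisfy (k**2 + 10*k + 25)·f(k+1) − (k**2 + 10*k + 25)·f(k) = 1.
d = 0 from the (2,2,0) case.
Write f(k) = c0. Then LHS − RHS = -1, requiring -1 = 0: contradictory. No certificate.

not Gosper-summable; s_k does not exist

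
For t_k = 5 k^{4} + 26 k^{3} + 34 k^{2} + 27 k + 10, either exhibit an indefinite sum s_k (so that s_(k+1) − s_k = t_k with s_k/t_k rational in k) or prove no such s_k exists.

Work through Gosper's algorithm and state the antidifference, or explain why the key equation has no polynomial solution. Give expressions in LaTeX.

s_k = k \left(k^{4} + 4 k^{3} + 3 k + 2\right)

Step 1: r(k) = (5*k**4 + 46*k**3 + 142*k**2 + 193*k + 102)/(5*k**4 + 26*k**3 + 34*k**2 + 27*k + 10).
Gosper form: A/B · C(k+1)/C(k) with A=1, B=1, C=k**4 + 26*k**3/5 + 34*k**2/5 + 27*k/5 + 2.
Set up (1)·f(k+1) − (1)·f(k) − (k**4 + 26*k**3/5 + 34*k**2/5 + 27*k/5 + 2) = 0.
Degrees (0,0,4) ⇒ d ≤ 5.
Coefficient equations give f(k) = k*(k**4 + 4*k**3 + 3*k + 2)/5.
Certificate R = B(k−1)f/C = k*(k**4 + 4*k**3 + 3*k + 2)/(5*k**4 + 26*k**3 + 34*k**2 + 27*k + 10) gives s_k = k*(k**4 + 4*k**3 + 3*k + 2).
Check: Δs_k = 5*k**4 + 26*k**3 + 34*k**2 + 27*k + 10. ✓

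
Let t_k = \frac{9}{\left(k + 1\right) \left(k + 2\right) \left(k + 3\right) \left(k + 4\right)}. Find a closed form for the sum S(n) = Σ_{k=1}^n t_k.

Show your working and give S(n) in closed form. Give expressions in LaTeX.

S(n) = \frac{n \left(n^{2} + 9 n + 26\right)}{8 \left(n^{3} + 9 n^{2} + 26 n + 24\right)}

t_(k+1)/t_k = (k + 1)/(k + 5).
Take A(k)=k + 1, B(k)=k + 5, C(k)=1.
f must satisfy (k + 1)·f(k+1) − (k + 4)·f(k) = 1.
deg f ≤ 3 (via 1,1,0).
Coefficient equations give f(k) = k*(k**2 + 6*k + 11)/18.
Get s_k = R·t_k = k*(k**2 + 6*k + 11)/(2*(k + 1)*(k + 2)*(k + 3)) with R(k) = B(k−1)f(k)/C(k) = k*(k + 4)*(k**2 + 6*k + 11)/18.
Check: Δs_k = 9/(k**4 + 10*k**3 + 35*k**2 + 50*k + 24). ✓
Evaluate: s_(n+1) = (n**3 + 9*n**2 + 26*n + 18)/(2*(n**3 + 9*n**2 + 26*n + 24)); subtract s_(1) = 3/8 ⇒ S(n) = n*(n**2 + 9*n + 26)/(8*(n**3 + 9*n**2 + 26*n + 24)).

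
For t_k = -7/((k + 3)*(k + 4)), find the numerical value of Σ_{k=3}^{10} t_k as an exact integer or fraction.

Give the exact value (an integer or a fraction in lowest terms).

t_(k+1)/t_k = (k + 3)/(k + 5).
Take A(k)=k + 3, B(k)=k + 5, C(k)=1.
f must satisfy (k + 3)·f(k+1) − (k + 4)·f(k) = 1.
From deg A=1, deg B=1, deg C=0: d=1.
Solving with deg f ≤ 1: f(k) = k/3.
Certificate R = B(k−1)f/C = k*(k + 4)/3 gives s_k = -7*k/(3*k + 9).
Δs = -7/(k**2 + 7*k + 12), as required.
Sum = s_(11) − s_(3); s_(11) = -11/6, s_(3) = -7/6 ⇒ -2/3.

Σ = -2/3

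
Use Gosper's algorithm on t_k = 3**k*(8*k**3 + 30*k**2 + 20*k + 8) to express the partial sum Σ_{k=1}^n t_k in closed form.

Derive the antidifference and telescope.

Ratio r(k) = 3*(4*k**3 + 27*k**2 + 52*k + 33)/(4*k**3 + 15*k**2 + 10*k + 4).
Normal form (A,B,C) = (3, 1, k**3 + 15*k**2/4 + 5*k/2 + 1).
Solve (3)·f(k+1) − (1)·f(k) = k**3 + 15*k**2/4 + 5*k/2 + 1.
deg f ≤ 3 (via 0,0,3).
Coefficient equations give f(k) = (4*k**3 - 3*k**2 + k + 1)/8.
Then R = B(k−1)f/C = (4*k**3 - 3*k**2 + k + 1)/(2*(4*k**3 + 15*k**2 + 10*k + 4)), so s_k = R(k)·t_k = 3**k*(4*k**3 - 3*k**2 + k + 1).
s_(k+1) − s_k = 3**k*(8*k**3 + 30*k**2 + 20*k + 8) = t_k.
Telescope: S(n) = s_(n+1) − s_(1) = 3**(n + 1)*(4*n**3 + 9*n**2 + 7*n + 3) − (9) = 12*3**n*n**3 + 27*3**n*n**2 + 21*3**n*n + 9*3**n - 9.

S(n) = 12*3**n*n**3 + 27*3**n*n**2 + 21*3**n*n + 9*3**n - 9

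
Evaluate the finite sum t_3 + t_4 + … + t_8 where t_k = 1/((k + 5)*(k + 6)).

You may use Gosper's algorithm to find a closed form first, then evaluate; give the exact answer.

Σ = 3/56

Ratio r(k) = (k + 5)/(k + 7).
So A=k + 5 and B=k + 7, with C=1.
f must satisfy (k + 5)·f(k+1) − (k + 6)·f(k) = 1.
d = 1 from the (1,1,0) case.
Coefficient equations give f(k) = k/5.
Certificate R = B(k−1)f/C = k*(k + 6)/5 gives s_k = k/(5*(k + 5)).
s_(k+1) − s_k = 1/(k**2 + 11*k + 30) = t_k.
Evaluate s at k=9 and k=3: 9/70 and 3/40; difference 3/56.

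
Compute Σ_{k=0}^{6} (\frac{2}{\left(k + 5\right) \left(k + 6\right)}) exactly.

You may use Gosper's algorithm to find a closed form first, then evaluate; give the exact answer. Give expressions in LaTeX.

The ratio is (k + 5)/(k + 7).
Take A(k)=k + 5, B(k)=k + 7, C(k)=1.
Solve (k + 5)·f(k+1) − (k + 6)·f(k) = 1.
From deg A=1, deg B=1, deg C=0: d=1.
A polynomial solution: f(k) = k/5.
Certificate R = B(k−1)f/C = k*(k + 6)/5 gives s_k = 2*k/(5*(k + 5)).
s_(k+1) − s_k = 2/(k**2 + 11*k + 30) = t_k.
Sum = s_(7) − s_(0); s_(7) = 7/30, s_(0) = 0 ⇒ 7/30.

Σ = 7/30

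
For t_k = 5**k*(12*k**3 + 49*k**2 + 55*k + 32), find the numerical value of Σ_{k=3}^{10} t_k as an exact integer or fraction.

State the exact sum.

t_(k+1)/t_k = 5*(12*k**3 + 85*k**2 + 189*k + 148)/(12*k**3 + 49*k**2 + 55*k + 32).
Gosper form: A/B · C(k+1)/C(k) with A=5, B=1, C=k**3 + 49*k**2/12 + 55*k/12 + 8/3.
Solve (5)·f(k+1) − (1)·f(k) = k**3 + 49*k**2/12 + 55*k/12 + 8/3.
deg f ≤ 3 (via 0,0,3).
Match coefficients ⇒ f(k) = (3*k**3 + k**2 + 3)/12.
Get s_k = R·t_k = 5**k*(3*k**3 + k**2 + 3) with R(k) = B(k−1)f(k)/C(k) = (3*k**3 + k**2 + 3)/(12*k**3 + 49*k**2 + 55*k + 32).
Verify: 5**k*(12*k**3 + 49*k**2 + 55*k + 32) matches t_k.
Telescoping: Σ = s_(11) − s_(3) = 201025390625 − (11625) = 201025379000.

Σ = 201025379000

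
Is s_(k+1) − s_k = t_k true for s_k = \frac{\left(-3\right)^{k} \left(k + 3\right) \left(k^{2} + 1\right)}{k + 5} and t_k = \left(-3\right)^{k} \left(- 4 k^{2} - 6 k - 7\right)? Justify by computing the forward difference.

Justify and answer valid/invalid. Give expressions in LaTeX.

Invalid: residual \frac{\left(-3\right)^{k} \left(8 k^{3} + 54 k^{2} + 74 k + 72\right)}{k^{2} + 11 k + 30} ≠ 0.

s_(k+1) = (-3)**(k + 1)*(k + 4)*((k + 1)**2 + 1)/(k + 6)
s_(k+1) − s_k = (-3)**k*(-4*k**4 - 42*k**3 - 139*k**2 - 183*k - 138)/(k**2 + 11*k + 30)
(s_(k+1) − s_k) − t_k = (-3)**k*(8*k**3 + 54*k**2 + 74*k + 72)/(k**2 + 11*k + 30)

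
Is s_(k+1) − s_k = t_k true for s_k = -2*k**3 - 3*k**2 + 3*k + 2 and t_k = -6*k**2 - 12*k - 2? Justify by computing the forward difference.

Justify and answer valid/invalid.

s_(k+1) = k*(-2*k**2 - 9*k - 9)
s_(k+1) − s_k = -6*k**2 - 12*k - 2
(s_(k+1) − s_k) − t_k = 0

Valid: the claim telescopes to t_k.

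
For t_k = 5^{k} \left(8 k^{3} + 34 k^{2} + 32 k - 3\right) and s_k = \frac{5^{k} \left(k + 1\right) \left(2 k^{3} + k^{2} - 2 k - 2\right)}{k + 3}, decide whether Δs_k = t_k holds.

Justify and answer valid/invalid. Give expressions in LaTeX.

s_(k+1) = 5**(k + 1)*(2*k**4 + 11*k**3 + 20*k**2 + 11*k - 2)/(k + 4)
s_(k+1) − s_k = 5**k*(8*k**5 + 74*k**4 + 254*k**3 + 363*k**2 + 173*k - 22)/(k**2 + 7*k + 12)
(s_(k+1) − s_k) − t_k = 5**k*(-16*k**4 - 112*k**3 - 266*k**2 - 190*k + 14)/(k**2 + 7*k + 12)

Invalid: residual \frac{5^{k} \left(- 16 k^{4} - 112 k^{3} - 266 k^{2} - 190 k + 14\right)}{k^{2} + 7 k + 12} ≠ 0.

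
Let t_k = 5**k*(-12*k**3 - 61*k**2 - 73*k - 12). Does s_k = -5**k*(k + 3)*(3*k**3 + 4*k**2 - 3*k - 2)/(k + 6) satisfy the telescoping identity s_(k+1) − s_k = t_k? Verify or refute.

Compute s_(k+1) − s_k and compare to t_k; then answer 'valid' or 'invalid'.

s_(k+1) = 5**(k + 1)*(k + 4)*(3*k - 3*(k + 1)**3 - 4*(k + 1)**2 + 5)/(k + 7)
s_(k+1) − s_k = 5**k*(-12*k**5 - 181*k**4 - 980*k**3 - 2218*k**2 - 1863*k - 282)/(k**2 + 13*k + 42)
(s_(k+1) − s_k) − t_k = 5**k*(36*k**4 + 390*k**3 + 1305*k**2 + 1359*k + 222)/(k**2 + 13*k + 42)

Invalid: residual 5**k*(36*k**4 + 390*k**3 + 1305*k**2 + 1359*k + 222)/(k**2 + 13*k + 42) ≠ 0.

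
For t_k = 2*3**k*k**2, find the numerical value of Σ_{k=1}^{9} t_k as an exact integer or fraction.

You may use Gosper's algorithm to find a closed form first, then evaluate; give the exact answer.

t_(k+1)/t_k = 3*(k + 1)**2/k**2.
Take A(k)=3, B(k)=1, C(k)=k**2.
Key eq: (3)·f(k+1) = (1)·f(k) + (k**2).
Bound: deg f ≤ 2.
Match coefficients ⇒ f(k) = (k**2 - 3*k + 3)/2.
R(k) = B(k−1)·f(k)/C(k) = (k**2 - 3*k + 3)/(2*k**2); s_k = R·t_k = 3**k*(k**2 - 3*k + 3).
Verify: 2*3**k*k**2 matches t_k.
Σ_(k=1)^(9) t_k = s_(10) − s_(1) = 4310577 − (3) = 4310574.

Σ = 4310574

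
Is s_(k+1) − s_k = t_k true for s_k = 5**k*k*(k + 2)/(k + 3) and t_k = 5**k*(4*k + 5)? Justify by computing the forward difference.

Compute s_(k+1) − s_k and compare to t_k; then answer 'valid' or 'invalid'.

s_(k+1) = 5**(k + 1)*(k + 1)*(k + 3)/(k + 4)
s_(k+1) − s_k = 5**k*(4*k**3 + 29*k**2 + 67*k + 45)/(k**2 + 7*k + 12)
(s_(k+1) − s_k) − t_k = 5**k*(-4*k**2 - 16*k - 15)/(k**2 + 7*k + 12)

Invalid: residual 5**k*(-4*k**2 - 16*k - 15)/(k**2 + 7*k + 12) ≠ 0.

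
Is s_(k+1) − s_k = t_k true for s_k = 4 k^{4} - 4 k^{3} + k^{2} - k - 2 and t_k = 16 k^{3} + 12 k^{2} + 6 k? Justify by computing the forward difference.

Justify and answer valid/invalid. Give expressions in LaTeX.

valid (s_(k+1) − s_k reduces to t_k)

s_(k+1) = 4*k**4 + 12*k**3 + 13*k**2 + 5*k - 2
s_(k+1) − s_k = 2*k*(8*k**2 + 6*k + 3)
(s_(k+1) − s_k) − t_k = 0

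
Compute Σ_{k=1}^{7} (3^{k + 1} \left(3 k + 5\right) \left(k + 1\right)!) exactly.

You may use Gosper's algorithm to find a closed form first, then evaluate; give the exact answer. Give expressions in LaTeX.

Σ = 7142567022

Ratio r(k) = 3*(k + 2)*(3*k + 8)/(3*k + 5).
Take A(k)=3*k + 6, B(k)=1, C(k)=k + 5/3.
Need (3*k + 6)·f(k+1) − (1)·f(k) = k + 5/3.
From deg A=1, deg B=0, deg C=1: d=0.
Coefficient equations give f(k) = 1/3.
Get s_k = R·t_k = 3**(k + 1)*factorial(k + 1) with R(k) = B(k−1)f(k)/C(k) = 1/(3*k + 5).
Verify: 3**(k + 1)*(3*k + 5)*factorial(k + 1) matches t_k.
Σ_(k=1)^(7) t_k = s_(8) − s_(1) = 7142567040 − (18) = 7142567022.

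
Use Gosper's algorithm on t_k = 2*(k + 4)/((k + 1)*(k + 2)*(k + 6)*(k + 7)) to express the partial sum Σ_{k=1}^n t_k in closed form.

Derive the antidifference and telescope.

Step 1: r(k) = (k + 1)*(k + 5)*(k + 6)/((k + 3)*(k + 4)*(k + 8)).
Gosper form: A/B · C(k+1)/C(k) with A=k + 1, B=k + 8, C=k**4 + 16*k**3 + 95*k**2 + 248*k + 240.
Key eq: (k + 1)·f(k+1) = (k + 7)·f(k) + (k**4 + 16*k**3 + 95*k**2 + 248*k + 240).
Degrees (1,1,4) ⇒ d ≤ 6.
A polynomial solution: f(k) = k*(k + 2)*(k + 3)*(k + 4)*(k + 5)*(k + 7)/12.
Then R = B(k−1)f/C = k*(k + 2)*(k + 7)**2/(12*(k + 4)), so s_k = R(k)·t_k = k*(k + 7)/(6*(k**2 + 7*k + 6)).
Verify: 2*(k + 4)/(k**4 + 16*k**3 + 83*k**2 + 152*k + 84) matches t_k.
Evaluate: s_(n+1) = (n**2 + 9*n + 8)/(6*(n**2 + 9*n + 14)); subtract s_(1) = 2/21 ⇒ S(n) = n*(n + 9)/(14*(n**2 + 9*n + 14)).

S(n) = n*(n + 9)/(14*(n**2 + 9*n + 14))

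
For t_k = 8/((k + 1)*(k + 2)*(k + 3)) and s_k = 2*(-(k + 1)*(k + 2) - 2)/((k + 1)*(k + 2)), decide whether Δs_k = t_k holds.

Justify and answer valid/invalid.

Valid — Δs_k = t_k.

s_(k+1) = 2*(-(k + 2)*(k + 3) - 2)/((k + 2)*(k + 3))
s_(k+1) − s_k = 8/(k**3 + 6*k**2 + 11*k + 6)
(s_(k+1) − s_k) − t_k = 0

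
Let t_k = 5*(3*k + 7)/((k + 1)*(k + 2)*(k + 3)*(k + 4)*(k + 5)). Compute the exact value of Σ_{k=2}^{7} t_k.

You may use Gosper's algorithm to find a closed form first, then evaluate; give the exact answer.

Σ = 61/1188

Compute t_(k+1)/t_k: get (k + 1)*(3*k + 10)/((k + 6)*(3*k + 7)).
So A=k + 1 and B=k + 6, with C=k + 7/3.
Need (k + 1)·f(k+1) − (k + 5)·f(k) = k + 7/3.
Bound: deg f ≤ 4.
Coefficient equations give f(k) = k*(k + 2)*(k**2 + 8*k + 19)/36.
So s_k = (B(k−1)f/C)·t_k = (k*(k + 2)*(k + 5)*(k**2 + 8*k + 19)/(12*(3*k + 7)))·t_k = 5*k*(k**2 + 8*k + 19)/(12*(k**3 + 8*k**2 + 19*k + 12)).
Verify: 5*(3*k + 7)/(k**5 + 15*k**4 + 85*k**3 + 225*k**2 + 274*k + 120) matches t_k.
Telescoping: Σ = s_(8) − s_(2) = 245/594 − (13/36) = 61/1188.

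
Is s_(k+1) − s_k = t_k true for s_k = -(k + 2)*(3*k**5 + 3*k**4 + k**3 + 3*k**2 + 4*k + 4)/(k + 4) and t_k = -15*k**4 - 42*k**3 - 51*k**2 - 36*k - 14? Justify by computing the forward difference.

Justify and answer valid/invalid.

s_(k+1) = (-3*k**6 - 27*k**5 - 97*k**4 - 183*k**3 - 202*k**2 - 138*k - 54)/(k + 5)
s_(k+1) − s_k = (-15*k**6 - 153*k**5 - 531*k**4 - 899*k**3 - 884*k**2 - 538*k - 176)/(k**2 + 9*k + 20)
(s_(k+1) − s_k) − t_k = 2*(12*k**5 + 99*k**4 + 218*k**3 + 237*k**2 + 154*k + 52)/(k**2 + 9*k + 20)

Invalid: residual 2*(12*k**5 + 99*k**4 + 218*k**3 + 237*k**2 + 154*k + 52)/(k**2 + 9*k + 20) ≠ 0.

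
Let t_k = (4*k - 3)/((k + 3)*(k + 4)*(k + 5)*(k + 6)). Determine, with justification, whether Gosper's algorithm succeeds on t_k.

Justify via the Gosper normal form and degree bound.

t_(k+1)/t_k = (k + 3)*(4*k + 1)/((k + 7)*(4*k - 3)).
Gosper form: A/B · C(k+1)/C(k) with A=k + 3, B=k + 7, C=k - 3/4.
Need (k + 3)·f(k+1) − (k + 6)·f(k) = k - 3/4.
Bound: deg f ≤ 3.
Coefficient equations give f(k) = k*(k**2 + 12*k - 73)/240.
R(k) = B(k−1)·f(k)/C(k) = k*(k + 6)*(k**2 + 12*k - 73)/(60*(4*k - 3)); s_k = R·t_k = k*(k**2 + 12*k - 73)/(60*(k + 3)*(k + 4)*(k + 5)).
Check: Δs_k = (4*k - 3)/(k**4 + 18*k**3 + 119*k**2 + 342*k + 360). ✓

Yes. s_k = k*(k**2 + 12*k - 73)/(60*(k + 3)*(k + 4)*(k + 5)).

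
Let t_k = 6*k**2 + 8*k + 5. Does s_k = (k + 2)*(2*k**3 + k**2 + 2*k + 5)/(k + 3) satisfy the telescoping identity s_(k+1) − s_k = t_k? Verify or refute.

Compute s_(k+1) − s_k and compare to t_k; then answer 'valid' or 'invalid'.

s_(k+1) = (k + 3)*(2*k + 2*(k + 1)**3 + (k + 1)**2 + 7)/(k + 4)
s_(k+1) − s_k = 2*(3*k**4 + 23*k**3 + 54*k**2 + 52*k + 25)/(k**2 + 7*k + 12)
(s_(k+1) − s_k) − t_k = (-4*k**3 - 25*k**2 - 27*k - 10)/(k**2 + 7*k + 12)

Invalid: residual (-4*k**3 - 25*k**2 - 27*k - 10)/(k**2 + 7*k + 12) ≠ 0.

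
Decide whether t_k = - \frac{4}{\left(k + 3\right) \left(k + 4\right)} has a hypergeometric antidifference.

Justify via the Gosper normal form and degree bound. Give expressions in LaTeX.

The ratio is (k + 3)/(k + 5).
Normal form (A,B,C) = (k + 3, k + 5, 1).
Solve (k + 3)·f(k+1) − (k + 4)·f(k) = 1.
Bound: deg f ≤ 1.
Solve for f: f(k) = k/3 (degree 1 ≤ 1).
So s_k = (B(k−1)f/C)·t_k = (k*(k + 4)/3)·t_k = -4*k/(3*k + 9).
Check: Δs_k = -4/(k**2 + 7*k + 12). ✓

Yes. s_k = - \frac{4 k}{3 k + 9}.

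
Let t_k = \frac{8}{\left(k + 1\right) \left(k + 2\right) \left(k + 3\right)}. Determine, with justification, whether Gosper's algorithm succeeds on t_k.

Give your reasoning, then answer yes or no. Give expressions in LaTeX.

Yes. s_k = \frac{2 k \left(k + 3\right)}{\left(k + 1\right) \left(k + 2\right)}.

t_(k+1)/t_k = (k + 1)/(k + 4).
Take A(k)=k + 1, B(k)=k + 4, C(k)=1.
Solve (k + 1)·f(k+1) − (k + 3)·f(k) = 1.
From deg A=1, deg B=1, deg C=0: d=2.
Solving with deg f ≤ 2: f(k) = k*(k + 3)/4.
Certificate R = B(k−1)f/C = k*(k + 3)**2/4 gives s_k = 2*k*(k + 3)/((k + 1)*(k + 2)).
Verify: 8/(k**3 + 6*k**2 + 11*k + 6) matches t_k.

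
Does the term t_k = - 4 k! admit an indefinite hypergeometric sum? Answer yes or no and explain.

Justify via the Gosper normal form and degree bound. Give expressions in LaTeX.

No — negative degree bound, so no certificate f.

Compute t_(k+1)/t_k: get k + 1.
A = k + 1, B = 1, C = 1.
Set up (k + 1)·f(k+1) − (1)·f(k) − (1) = 0.
Bound: deg f ≤ -1.
Bound -1 < 0, so the key equation has no polynomial solution.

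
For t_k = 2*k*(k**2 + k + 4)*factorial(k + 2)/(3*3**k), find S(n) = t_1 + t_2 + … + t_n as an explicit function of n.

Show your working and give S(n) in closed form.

S(n) = 2*(12*3**n + n**5*factorial(n) + 7*n**4*factorial(n) + 15*n**3*factorial(n) + 5*n**2*factorial(n) - 16*n*factorial(n) - 12*factorial(n))/(3*3**n)

t_(k+1)/t_k = (k + 1)*(k + 3)*(k + (k + 1)**2 + 5)/(3*k*(k**2 + k + 4)).
Normal form (A,B,C) = (k/3 + 1, 1, k**3 + k**2 + 4*k).
Set up (k/3 + 1)·f(k+1) − (1)·f(k) − (k**3 + k**2 + 4*k) = 0.
Degrees (1,0,3) ⇒ d ≤ 2.
Match coefficients ⇒ f(k) = 3*(k - 2)*(k + 1).
Get s_k = R·t_k = 2*(k - 2)*(k + 1)*factorial(k + 2)/3**k with R(k) = B(k−1)f(k)/C(k) = 3*(k - 2)*(k + 1)/(k*(k**2 + k + 4)).
Δs = 2*k*(k**2 + k + 4)*factorial(k + 2)/(3*3**k), as required.
Evaluate: s_(n+1) = 2*3**(-n - 1)*(n - 1)*(n + 2)*factorial(n + 3); subtract s_(1) = -8 ⇒ S(n) = 2*(12*3**n + n**5*factorial(n) + 7*n**4*factorial(n) + 15*n**3*factorial(n) + 5*n**2*factorial(n) - 16*n*factorial(n) - 12*factorial(n))/(3*3**n).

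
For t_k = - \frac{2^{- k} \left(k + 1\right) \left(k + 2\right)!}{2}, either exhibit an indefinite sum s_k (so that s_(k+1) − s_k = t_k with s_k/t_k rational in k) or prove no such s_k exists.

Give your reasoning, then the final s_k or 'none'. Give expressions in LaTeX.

Compute t_(k+1)/t_k: get (k + 2)*(k + 3)/(2*(k + 1)).
So A=k/2 + 3/2 and B=1, with C=k + 1.
Need (k/2 + 3/2)·f(k+1) − (1)·f(k) = k + 1.
Degrees (1,0,1) ⇒ d ≤ 0.
Coefficient equations give f(k) = 2.
Get s_k = R·t_k = -factorial(k + 2)/2**k with R(k) = B(k−1)f(k)/C(k) = 2/(k + 1).
Check: Δs_k = -(k + 1)*factorial(k + 2)/(2*2**k). ✓

s_k = - 2^{- k} \left(k + 2\right)!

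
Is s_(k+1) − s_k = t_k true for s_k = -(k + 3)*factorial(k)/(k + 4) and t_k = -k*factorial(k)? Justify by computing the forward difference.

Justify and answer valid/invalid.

Invalid: residual (k**2 + 4*k - 1)*factorial(k)/((k + 4)*(k + 5)) ≠ 0.

s_(k+1) = -(k + 4)*factorial(k + 1)/(k + 5)
s_(k+1) − s_k = -(k**3 + 8*k**2 + 16*k + 1)*factorial(k)/((k + 4)*(k + 5))
(s_(k+1) − s_k) − t_k = (k**2 + 4*k - 1)*factorial(k)/((k + 4)*(k + 5))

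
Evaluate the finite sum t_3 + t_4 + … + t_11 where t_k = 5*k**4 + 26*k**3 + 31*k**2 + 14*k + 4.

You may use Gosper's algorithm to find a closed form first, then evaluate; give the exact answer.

Σ = 329256

The ratio is (5*k**4 + 46*k**3 + 139*k**2 + 174*k + 80)/(5*k**4 + 26*k**3 + 31*k**2 + 14*k + 4).
Factor: A=1; B=1; C=k**4 + 26*k**3/5 + 31*k**2/5 + 14*k/5 + 4/5.
Need (1)·f(k+1) − (1)·f(k) = k**4 + 26*k**3/5 + 31*k**2/5 + 14*k/5 + 4/5.
deg f ≤ 5 (via 0,0,4).
Coefficient equations give f(k) = k*(k + 1)*(k**3 + 3*k**2 - 4*k + 2)/5.
Then R = B(k−1)f/C = k*(k**3 + 3*k**2 - 4*k + 2)/(5*k**3 + 21*k**2 + 10*k + 4), so s_k = R(k)·t_k = k*(k**4 + 4*k**3 - k**2 - 2*k + 2).
s_(k+1) − s_k = 5*k**4 + 26*k**3 + 31*k**2 + 14*k + 4 = t_k.
Evaluate s at k=12 and k=3: 329784 and 528; difference 329256.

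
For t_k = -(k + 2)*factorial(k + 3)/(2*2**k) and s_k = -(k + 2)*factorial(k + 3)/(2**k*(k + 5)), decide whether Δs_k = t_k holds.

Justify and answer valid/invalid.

Invalid: residual 3*(k**2 + 7*k + 8)*factorial(k + 3)/(2*2**k*(k + 5)*(k + 6)) ≠ 0.

s_(k+1) = -(k + 3)*factorial(k + 4)/(2*2**k*(k + 6))
s_(k+1) − s_k = -(k**3 + 10*k**2 + 31*k + 36)*factorial(k + 3)/(2*2**k*(k + 5)*(k + 6))
(s_(k+1) − s_k) − t_k = 3*(k**2 + 7*k + 8)*factorial(k + 3)/(2*2**k*(k + 5)*(k + 6))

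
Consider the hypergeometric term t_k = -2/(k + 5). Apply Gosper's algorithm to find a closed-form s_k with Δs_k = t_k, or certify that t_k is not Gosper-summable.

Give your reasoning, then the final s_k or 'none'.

no hypergeometric antidifference exists

t_(k+1)/t_k = (k + 5)/(k + 6).
Take A(k)=k + 5, B(k)=k + 6, C(k)=1.
Solve (k + 5)·f(k+1) − (k + 5)·f(k) = 1.
Degrees (1,1,0) ⇒ d ≤ 0.
Put f(k) = c0: A·f(k+1) − B(k−1)·f(k) − C = -1; need -1 = 0 — inconsistent ⇒ no f, not summable.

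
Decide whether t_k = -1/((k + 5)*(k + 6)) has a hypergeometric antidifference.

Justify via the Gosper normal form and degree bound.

Yes. s_k = -k/(5*k + 25).

Step 1: r(k) = (k + 5)/(k + 7).
So A=k + 5 and B=k + 7, with C=1.
f must satisfy (k + 5)·f(k+1) − (k + 6)·f(k) = 1.
From deg A=1, deg B=1, deg C=0: d=1.
Coefficient equations give f(k) = k/5.
So s_k = (B(k−1)f/C)·t_k = (k*(k + 6)/5)·t_k = -k/(5*k + 25).
Δs = -1/(k**2 + 11*k + 30), as required.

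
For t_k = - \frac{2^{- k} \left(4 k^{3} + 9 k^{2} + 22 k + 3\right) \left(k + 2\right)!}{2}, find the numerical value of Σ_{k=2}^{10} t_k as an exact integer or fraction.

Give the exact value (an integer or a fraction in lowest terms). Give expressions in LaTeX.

Σ = -2742564705/2

Ratio r(k) = (4*k**4 + 33*k**3 + 115*k**2 + 194*k + 114)/(2*(4*k**3 + 9*k**2 + 22*k + 3)).
Take A(k)=k/2 + 3/2, B(k)=1, C(k)=k**3 + 9*k**2/4 + 11*k/2 + 3/4.
f must satisfy (k/2 + 3/2)·f(k+1) − (1)·f(k) = k**3 + 9*k**2/4 + 11*k/2 + 3/4.
Degrees (1,0,3) ⇒ d ≤ 2.
Solve for f: f(k) = k*(4*k - 3)/2 (degree 2 ≤ 2).
R(k) = B(k−1)·f(k)/C(k) = 2*k*(4*k - 3)/(4*k**3 + 9*k**2 + 22*k + 3); s_k = R·t_k = -k*(4*k - 3)*factorial(k + 2)/2**k.
Verify: -(4*k**3 + 9*k**2 + 22*k + 3)*factorial(k + 2)/(2*2**k) matches t_k.
Σ_(k=2)^(10) t_k = s_(11) − s_(2) = -2742564825/2 − (-60) = -2742564705/2.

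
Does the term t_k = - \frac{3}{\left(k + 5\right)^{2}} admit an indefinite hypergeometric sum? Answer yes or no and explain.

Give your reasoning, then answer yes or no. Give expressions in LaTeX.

No — the linear system for f has no solution.

The ratio is (k + 5)**2/(k + 6)**2.
Factor: A=k**2 + 10*k + 25; B=k**2 + 12*k + 36; C=1.
Need (k**2 + 10*k + 25)·f(k+1) − (k**2 + 10*k + 25)·f(k) = 1.
Degrees (2,2,0) ⇒ d ≤ 0.
f = c0 ⇒ A·f(k+1) − B(k−1)·f(k) − C = -1. The system {-1 = 0} is inconsistent; no antidifference.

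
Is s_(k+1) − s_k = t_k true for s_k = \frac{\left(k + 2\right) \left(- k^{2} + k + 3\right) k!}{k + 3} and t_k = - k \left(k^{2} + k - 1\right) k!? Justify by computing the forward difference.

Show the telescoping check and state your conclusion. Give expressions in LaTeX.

s_(k+1) = -(k + 3)*(k**2 + k - 3)*factorial(k + 1)/(k + 4)
s_(k+1) − s_k = -(k**5 + 7*k**4 + 14*k**3 + 4*k**2 - 10*k - 3)*factorial(k)/((k + 3)*(k + 4))
(s_(k+1) − s_k) − t_k = (k**4 + 4*k**3 + k**2 - 2*k + 3)*factorial(k)/((k + 3)*(k + 4))

Invalid: residual \frac{\left(k^{4} + 4 k^{3} + k^{2} - 2 k + 3\right) k!}{\left(k + 3\right) \left(k + 4\right)} ≠ 0.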